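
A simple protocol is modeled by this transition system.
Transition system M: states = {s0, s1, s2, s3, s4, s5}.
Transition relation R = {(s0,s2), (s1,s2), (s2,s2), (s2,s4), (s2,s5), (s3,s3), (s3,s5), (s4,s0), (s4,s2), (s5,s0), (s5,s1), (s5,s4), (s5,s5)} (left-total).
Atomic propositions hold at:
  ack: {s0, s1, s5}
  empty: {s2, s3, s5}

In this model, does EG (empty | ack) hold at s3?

Yes

Sat(empty | ack) = {s0, s1, s2, s3, s5}
EG (empty | ack): greatest fixpoint, start Z0 = {s0, s1, s2, s3, s5}, keep only states in Sat with some successor in Z. Already a fixed point.
Sat(EG (empty | ack)) = {s0, s1, s2, s3, s5}
s3 ∈ Sat(EG (empty | ack)) = {s0, s1, s2, s3, s5}, so the formula holds at s3.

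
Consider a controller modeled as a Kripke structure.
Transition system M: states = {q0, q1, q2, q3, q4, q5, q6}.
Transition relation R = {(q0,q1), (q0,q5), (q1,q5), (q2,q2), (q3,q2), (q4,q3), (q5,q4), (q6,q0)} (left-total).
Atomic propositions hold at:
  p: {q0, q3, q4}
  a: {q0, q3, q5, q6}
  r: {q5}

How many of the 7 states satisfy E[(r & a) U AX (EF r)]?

3

Sat(r & a) = {q5}
EF r: least fixpoint, start Z0 = {q5}, add states with some successor in Z. Z1 = {q0, q1, q5}; Z2 = {q0, q1, q5, q6}; fixed.
Sat(EF r) = {q0, q1, q5, q6}
Sat(AX (EF r)) = {s : every successor in {q0, q1, q5, q6}} = {q0, q1, q6}
E[(r & a) U AX (EF r)]: least fixpoint, start Z0 = Sat(AX (EF r)) = {q0, q1, q6}, add states in Sat(r & a) with some successor in Z. Already a fixed point.
Sat(E[(r & a) U AX (EF r)]) = {q0, q1, q6}
|Sat(E[(r & a) U AX (EF r)])| = |{q0, q1, q6}| = 3.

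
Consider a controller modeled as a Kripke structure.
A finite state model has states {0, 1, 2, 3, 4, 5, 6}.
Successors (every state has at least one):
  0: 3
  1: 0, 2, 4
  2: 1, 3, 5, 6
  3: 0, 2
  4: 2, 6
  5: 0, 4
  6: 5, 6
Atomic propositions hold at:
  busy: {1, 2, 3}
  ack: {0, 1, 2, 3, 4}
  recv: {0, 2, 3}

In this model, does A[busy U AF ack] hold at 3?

Yes

AF ack: least fixpoint, start Z0 = {0, 1, 2, 3, 4}, add states with every successor in Z. Z1 = {0, 1, 2, 3, 4, 5}; fixed.
Sat(AF ack) = {0, 1, 2, 3, 4, 5}
A[busy U AF ack]: least fixpoint, start Z0 = Sat(AF ack) = {0, 1, 2, 3, 4, 5}, add states in Sat(busy) with every successor in Z. Already a fixed point.
Sat(A[busy U AF ack]) = {0, 1, 2, 3, 4, 5}
3 ∈ Sat(A[busy U AF ack]) = {0, 1, 2, 3, 4, 5}, so the formula holds at 3.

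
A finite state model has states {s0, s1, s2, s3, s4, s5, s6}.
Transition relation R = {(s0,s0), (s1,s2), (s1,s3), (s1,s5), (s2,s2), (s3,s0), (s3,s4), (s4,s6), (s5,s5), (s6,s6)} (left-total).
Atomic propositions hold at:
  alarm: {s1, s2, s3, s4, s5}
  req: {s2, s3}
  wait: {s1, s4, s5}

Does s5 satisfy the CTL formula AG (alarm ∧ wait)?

Sat(alarm ∧ wait) = {s1, s4, s5}
AG (alarm ∧ wait): greatest fixpoint, start Z0 = {s1, s4, s5}, keep only states in Sat with every successor in Z. Z1 = {s5}; fixed.
Sat(AG (alarm ∧ wait)) = {s5}
s5 ∈ Sat(AG (alarm ∧ wait)) = {s5}, so the formula holds at s5.

Yes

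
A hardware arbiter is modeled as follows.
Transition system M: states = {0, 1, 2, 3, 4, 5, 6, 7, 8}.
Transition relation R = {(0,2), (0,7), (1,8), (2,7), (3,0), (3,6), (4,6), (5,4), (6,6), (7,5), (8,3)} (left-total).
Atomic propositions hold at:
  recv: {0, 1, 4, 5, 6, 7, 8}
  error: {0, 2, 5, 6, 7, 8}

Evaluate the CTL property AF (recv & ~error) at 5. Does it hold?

Yes

Sat(~error) = {1, 3, 4}
Sat(recv & ~error) = {1, 4}
AF (recv & ~error): least fixpoint, start Z0 = {1, 4}, add states with every successor in Z. Z1 = {1, 4, 5}; Z2 = {1, 4, 5, 7}; Z3 = {1, 2, 4, 5, 7}; Z4 = {0, 1, 2, 4, 5, 7}; fixed.
Sat(AF (recv & ~error)) = {0, 1, 2, 4, 5, 7}
5 ∈ Sat(AF (recv & ~error)) = {0, 1, 2, 4, 5, 7}, so the formula holds at 5.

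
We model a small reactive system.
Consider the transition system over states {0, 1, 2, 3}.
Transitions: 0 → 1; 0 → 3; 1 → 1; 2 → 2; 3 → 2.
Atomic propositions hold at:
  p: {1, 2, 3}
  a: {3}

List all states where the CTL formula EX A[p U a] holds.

A[p U a]: least fixpoint, start Z0 = Sat(a) = {3}, add states in Sat(p) with every successor in Z. Already a fixed point.
Sat(A[p U a]) = {3}
Sat(EX A[p U a]) = {s : some successor in {3}} = {0}

{0}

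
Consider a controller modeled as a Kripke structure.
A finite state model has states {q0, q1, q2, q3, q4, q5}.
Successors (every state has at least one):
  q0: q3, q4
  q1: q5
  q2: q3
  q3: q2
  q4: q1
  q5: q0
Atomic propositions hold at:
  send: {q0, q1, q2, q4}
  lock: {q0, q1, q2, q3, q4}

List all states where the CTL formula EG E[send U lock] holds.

E[send U lock]: least fixpoint, start Z0 = Sat(lock) = {q0, q1, q2, q3, q4}, add states in Sat(send) with some successor in Z. Already a fixed point.
Sat(E[send U lock]) = {q0, q1, q2, q3, q4}
EG E[send U lock]: greatest fixpoint, start Z0 = {q0, q1, q2, q3, q4}, keep only states in Sat with some successor in Z. Z1 = {q0, q2, q3, q4}; Z2 = {q0, q2, q3}; fixed.
Sat(EG E[send U lock]) = {q0, q2, q3}

{q0, q2, q3}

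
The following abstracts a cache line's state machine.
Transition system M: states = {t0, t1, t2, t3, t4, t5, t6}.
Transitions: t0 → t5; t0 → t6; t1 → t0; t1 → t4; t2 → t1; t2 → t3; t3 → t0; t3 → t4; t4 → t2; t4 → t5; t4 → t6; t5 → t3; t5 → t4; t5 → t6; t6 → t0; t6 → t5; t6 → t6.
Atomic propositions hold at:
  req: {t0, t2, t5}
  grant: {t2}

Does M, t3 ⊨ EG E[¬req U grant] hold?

Sat(¬req) = {t1, t3, t4, t6}
E[¬req U grant]: least fixpoint, start Z0 = Sat(grant) = {t2}, add states in Sat(¬req) with some successor in Z. Z1 = {t2, t4}; Z2 = {t1, t2, t3, t4}; fixed.
Sat(E[¬req U grant]) = {t1, t2, t3, t4}
EG E[¬req U grant]: greatest fixpoint, start Z0 = {t1, t2, t3, t4}, keep only states in Sat with some successor in Z. Already a fixed point.
Sat(EG E[¬req U grant]) = {t1, t2, t3, t4}
t3 ∈ Sat(EG E[¬req U grant]) = {t1, t2, t3, t4}, so the formula holds at t3.

Yes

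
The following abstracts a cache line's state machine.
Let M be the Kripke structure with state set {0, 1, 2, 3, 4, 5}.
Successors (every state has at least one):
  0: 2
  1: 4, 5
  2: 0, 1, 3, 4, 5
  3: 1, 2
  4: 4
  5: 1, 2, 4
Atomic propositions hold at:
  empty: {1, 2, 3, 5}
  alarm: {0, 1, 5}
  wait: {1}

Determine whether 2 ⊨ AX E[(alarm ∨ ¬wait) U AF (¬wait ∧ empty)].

No

Sat(¬wait) = {0, 2, 3, 4, 5}
Sat(alarm ∨ ¬wait) = {0, 1, 2, 3, 4, 5}
Sat(¬wait ∧ empty) = {2, 3, 5}
AF (¬wait ∧ empty): least fixpoint, start Z0 = {2, 3, 5}, add states with every successor in Z. Z1 = {0, 2, 3, 5}; fixed.
Sat(AF (¬wait ∧ empty)) = {0, 2, 3, 5}
E[(alarm ∨ ¬wait) U AF (¬wait ∧ empty)]: least fixpoint, start Z0 = Sat(AF (¬wait ∧ empty)) = {0, 2, 3, 5}, add states in Sat(alarm ∨ ¬wait) with some successor in Z. Z1 = {0, 1, 2, 3, 5}; fixed.
Sat(E[(alarm ∨ ¬wait) U AF (¬wait ∧ empty)]) = {0, 1, 2, 3, 5}
Sat(AX E[(alarm ∨ ¬wait) U AF (¬wait ∧ empty)]) = {s : every successor in {0, 1, 2, 3, 5}} = {0, 3}
2 ∉ Sat(AX E[(alarm ∨ ¬wait) U AF (¬wait ∧ empty)]) = {0, 3}, so the formula does not hold at 2.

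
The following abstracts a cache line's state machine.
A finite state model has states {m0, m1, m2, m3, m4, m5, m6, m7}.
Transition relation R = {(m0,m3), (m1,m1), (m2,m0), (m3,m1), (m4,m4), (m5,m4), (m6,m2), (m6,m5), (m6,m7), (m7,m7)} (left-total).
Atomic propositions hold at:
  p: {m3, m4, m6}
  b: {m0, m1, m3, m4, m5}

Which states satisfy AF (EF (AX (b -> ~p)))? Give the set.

Sat(~p) = {m0, m1, m2, m5, m7}
Sat(b -> ~p) = {m0, m1, m2, m5, m6, m7}
Sat(AX (b -> ~p)) = {s : every successor in {m0, m1, m2, m5, m6, m7}} = {m1, m2, m3, m6, m7}
EF (AX (b -> ~p)): least fixpoint, start Z0 = {m1, m2, m3, m6, m7}, add states with some successor in Z. Z1 = {m0, m1, m2, m3, m6, m7}; fixed.
Sat(EF (AX (b -> ~p))) = {m0, m1, m2, m3, m6, m7}
AF (EF (AX (b -> ~p))): least fixpoint, start Z0 = {m0, m1, m2, m3, m6, m7}, add states with every successor in Z. Already a fixed point.
Sat(AF (EF (AX (b -> ~p)))) = {m0, m1, m2, m3, m6, m7}

{m0, m1, m2, m3, m6, m7}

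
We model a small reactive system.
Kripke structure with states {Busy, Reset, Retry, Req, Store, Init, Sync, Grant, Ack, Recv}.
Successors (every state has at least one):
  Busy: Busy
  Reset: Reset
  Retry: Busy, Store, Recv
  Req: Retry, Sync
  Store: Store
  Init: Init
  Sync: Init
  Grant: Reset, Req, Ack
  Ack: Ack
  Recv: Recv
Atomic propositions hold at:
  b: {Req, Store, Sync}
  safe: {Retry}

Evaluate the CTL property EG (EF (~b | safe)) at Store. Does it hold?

No

Sat(~b) = {Busy, Reset, Retry, Init, Grant, Ack, Recv}
Sat(~b | safe) = {Busy, Reset, Retry, Init, Grant, Ack, Recv}
EF (~b | safe): least fixpoint, start Z0 = {Busy, Reset, Retry, Init, Grant, Ack, Recv}, add states with some successor in Z. Z1 = {Busy, Reset, Retry, Req, Init, Sync, Grant, Ack, Recv}; fixed.
Sat(EF (~b | safe)) = {Busy, Reset, Retry, Req, Init, Sync, Grant, Ack, Recv}
EG (EF (~b | safe)): greatest fixpoint, start Z0 = {Busy, Reset, Retry, Req, Init, Sync, Grant, Ack, Recv}, keep only states in Sat with some successor in Z. Already a fixed point.
Sat(EG (EF (~b | safe))) = {Busy, Reset, Retry, Req, Init, Sync, Grant, Ack, Recv}
Store ∉ Sat(EG (EF (~b | safe))) = {Busy, Reset, Retry, Req, Init, Sync, Grant, Ack, Recv}, so the formula does not hold at Store.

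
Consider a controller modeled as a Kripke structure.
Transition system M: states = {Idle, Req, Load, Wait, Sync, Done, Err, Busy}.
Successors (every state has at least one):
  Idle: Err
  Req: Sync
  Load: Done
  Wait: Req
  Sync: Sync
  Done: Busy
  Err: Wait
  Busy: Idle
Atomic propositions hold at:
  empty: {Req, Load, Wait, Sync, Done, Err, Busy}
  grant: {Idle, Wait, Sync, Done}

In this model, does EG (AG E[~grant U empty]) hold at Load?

Sat(~grant) = {Req, Load, Err, Busy}
E[~grant U empty]: least fixpoint, start Z0 = Sat(empty) = {Req, Load, Wait, Sync, Done, Err, Busy}, add states in Sat(~grant) with some successor in Z. Already a fixed point.
Sat(E[~grant U empty]) = {Req, Load, Wait, Sync, Done, Err, Busy}
AG E[~grant U empty]: greatest fixpoint, start Z0 = {Req, Load, Wait, Sync, Done, Err, Busy}, keep only states in Sat with every successor in Z. Z1 = {Req, Load, Wait, Sync, Done, Err}; Z2 = {Req, Load, Wait, Sync, Err}; Z3 = {Req, Wait, Sync, Err}; fixed.
Sat(AG E[~grant U empty]) = {Req, Wait, Sync, Err}
EG (AG E[~grant U empty]): greatest fixpoint, start Z0 = {Req, Wait, Sync, Err}, keep only states in Sat with some successor in Z. Already a fixed point.
Sat(EG (AG E[~grant U empty])) = {Req, Wait, Sync, Err}
Load ∉ Sat(EG (AG E[~grant U empty])) = {Req, Wait, Sync, Err}, so the formula does not hold at Load.

No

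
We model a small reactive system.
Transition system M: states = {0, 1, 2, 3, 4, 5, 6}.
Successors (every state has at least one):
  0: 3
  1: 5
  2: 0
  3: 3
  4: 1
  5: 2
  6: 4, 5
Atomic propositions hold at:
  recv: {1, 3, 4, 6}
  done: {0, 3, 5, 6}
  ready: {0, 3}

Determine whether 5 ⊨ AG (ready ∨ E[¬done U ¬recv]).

Yes

Sat(¬done) = {1, 2, 4}
Sat(¬recv) = {0, 2, 5}
E[¬done U ¬recv]: least fixpoint, start Z0 = Sat(¬recv) = {0, 2, 5}, add states in Sat(¬done) with some successor in Z. Z1 = {0, 1, 2, 5}; Z2 = {0, 1, 2, 4, 5}; fixed.
Sat(E[¬done U ¬recv]) = {0, 1, 2, 4, 5}
Sat(ready ∨ E[¬done U ¬recv]) = {0, 1, 2, 3, 4, 5}
AG (ready ∨ E[¬done U ¬recv]): greatest fixpoint, start Z0 = {0, 1, 2, 3, 4, 5}, keep only states in Sat with every successor in Z. Already a fixed point.
Sat(AG (ready ∨ E[¬done U ¬recv])) = {0, 1, 2, 3, 4, 5}
5 ∈ Sat(AG (ready ∨ E[¬done U ¬recv])) = {0, 1, 2, 3, 4, 5}, so the formula holds at 5.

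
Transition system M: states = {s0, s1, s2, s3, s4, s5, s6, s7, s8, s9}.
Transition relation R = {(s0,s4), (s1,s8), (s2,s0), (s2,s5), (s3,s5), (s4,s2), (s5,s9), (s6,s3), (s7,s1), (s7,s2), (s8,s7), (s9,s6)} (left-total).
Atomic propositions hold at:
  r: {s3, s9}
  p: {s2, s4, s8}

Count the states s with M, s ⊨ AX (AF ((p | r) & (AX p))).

Sat(p | r) = {s2, s3, s4, s8, s9}
Sat(AX p) = {s : every successor in {s2, s4, s8}} = {s0, s1, s4}
Sat((p | r) & (AX p)) = {s4}
AF ((p | r) & (AX p)): least fixpoint, start Z0 = {s4}, add states with every successor in Z. Z1 = {s0, s4}; fixed.
Sat(AF ((p | r) & (AX p))) = {s0, s4}
Sat(AX (AF ((p | r) & (AX p)))) = {s : every successor in {s0, s4}} = {s0}
|Sat(AX (AF ((p | r) & (AX p))))| = |{s0}| = 1.

1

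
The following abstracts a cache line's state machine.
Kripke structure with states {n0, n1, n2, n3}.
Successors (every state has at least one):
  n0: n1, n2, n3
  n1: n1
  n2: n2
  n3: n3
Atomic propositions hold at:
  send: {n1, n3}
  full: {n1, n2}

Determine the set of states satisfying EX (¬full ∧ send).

{n0, n3}

Sat(¬full) = {n0, n3}
Sat(¬full ∧ send) = {n3}
Sat(EX (¬full ∧ send)) = {s : some successor in {n3}} = {n0, n3}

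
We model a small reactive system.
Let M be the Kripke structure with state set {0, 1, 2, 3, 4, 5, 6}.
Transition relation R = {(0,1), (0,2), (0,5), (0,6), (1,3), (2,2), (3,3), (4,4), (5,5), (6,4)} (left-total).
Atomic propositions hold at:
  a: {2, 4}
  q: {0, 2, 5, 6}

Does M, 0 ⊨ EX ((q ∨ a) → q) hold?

Sat(q ∨ a) = {0, 2, 4, 5, 6}
Sat((q ∨ a) → q) = {0, 1, 2, 3, 5, 6}
Sat(EX ((q ∨ a) → q)) = {s : some successor in {0, 1, 2, 3, 5, 6}} = {0, 1, 2, 3, 5}
0 ∈ Sat(EX ((q ∨ a) → q)) = {0, 1, 2, 3, 5}, so the formula holds at 0.

Yes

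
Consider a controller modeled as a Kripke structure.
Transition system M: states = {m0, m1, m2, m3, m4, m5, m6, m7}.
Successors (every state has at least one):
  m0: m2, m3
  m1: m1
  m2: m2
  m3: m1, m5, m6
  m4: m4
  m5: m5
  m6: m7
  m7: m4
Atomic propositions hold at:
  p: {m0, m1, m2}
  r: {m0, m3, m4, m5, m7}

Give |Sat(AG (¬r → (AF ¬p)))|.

Sat(¬r) = {m1, m2, m6}
Sat(¬p) = {m3, m4, m5, m6, m7}
AF ¬p: least fixpoint, start Z0 = {m3, m4, m5, m6, m7}, add states with every successor in Z. Already a fixed point.
Sat(AF ¬p) = {m3, m4, m5, m6, m7}
Sat(¬r → (AF ¬p)) = {m0, m3, m4, m5, m6, m7}
AG (¬r → (AF ¬p)): greatest fixpoint, start Z0 = {m0, m3, m4, m5, m6, m7}, keep only states in Sat with every successor in Z. Z1 = {m4, m5, m6, m7}; fixed.
Sat(AG (¬r → (AF ¬p))) = {m4, m5, m6, m7}
|Sat(AG (¬r → (AF ¬p)))| = |{m4, m5, m6, m7}| = 4.

4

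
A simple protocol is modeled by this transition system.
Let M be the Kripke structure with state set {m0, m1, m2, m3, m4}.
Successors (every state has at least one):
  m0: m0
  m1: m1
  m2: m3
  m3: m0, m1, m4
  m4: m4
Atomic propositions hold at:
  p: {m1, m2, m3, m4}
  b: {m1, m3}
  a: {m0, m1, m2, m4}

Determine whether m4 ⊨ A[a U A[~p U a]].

Yes

Sat(~p) = {m0}
A[~p U a]: least fixpoint, start Z0 = Sat(a) = {m0, m1, m2, m4}, add states in Sat(~p) with every successor in Z. Already a fixed point.
Sat(A[~p U a]) = {m0, m1, m2, m4}
A[a U A[~p U a]]: least fixpoint, start Z0 = Sat(A[~p U a]) = {m0, m1, m2, m4}, add states in Sat(a) with every successor in Z. Already a fixed point.
Sat(A[a U A[~p U a]]) = {m0, m1, m2, m4}
m4 ∈ Sat(A[a U A[~p U a]]) = {m0, m1, m2, m4}, so the formula holds at m4.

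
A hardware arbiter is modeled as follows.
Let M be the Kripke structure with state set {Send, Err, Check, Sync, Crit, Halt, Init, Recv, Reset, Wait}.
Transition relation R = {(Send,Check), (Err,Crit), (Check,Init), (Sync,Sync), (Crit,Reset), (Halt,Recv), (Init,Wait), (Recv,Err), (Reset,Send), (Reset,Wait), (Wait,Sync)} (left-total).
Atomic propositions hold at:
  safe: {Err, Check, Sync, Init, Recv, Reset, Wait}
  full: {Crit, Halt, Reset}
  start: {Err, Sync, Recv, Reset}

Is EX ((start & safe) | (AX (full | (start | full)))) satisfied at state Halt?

Yes

Sat(start & safe) = {Err, Sync, Recv, Reset}
Sat(start | full) = {Err, Sync, Crit, Halt, Recv, Reset}
Sat(full | (start | full)) = {Err, Sync, Crit, Halt, Recv, Reset}
Sat(AX (full | (start | full))) = {s : every successor in {Err, Sync, Crit, Halt, Recv, Reset}} = {Err, Sync, Crit, Halt, Recv, Wait}
Sat((start & safe) | (AX (full | (start | full)))) = {Err, Sync, Crit, Halt, Recv, Reset, Wait}
Sat(EX ((start & safe) | (AX (full | (start | full))))) = {s : some successor in {Err, Sync, Crit, Halt, Recv, Reset, Wait}} = {Err, Sync, Crit, Halt, Init, Recv, Reset, Wait}
Halt ∈ Sat(EX ((start & safe) | (AX (full | (start | full))))) = {Err, Sync, Crit, Halt, Init, Recv, Reset, Wait}, so the formula holds at Halt.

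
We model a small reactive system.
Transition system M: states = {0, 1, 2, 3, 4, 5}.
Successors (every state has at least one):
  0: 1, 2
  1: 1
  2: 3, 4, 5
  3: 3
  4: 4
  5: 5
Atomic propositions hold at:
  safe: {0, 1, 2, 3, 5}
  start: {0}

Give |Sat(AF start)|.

1

AF start: least fixpoint, start Z0 = {0}, add states with every successor in Z. Already a fixed point.
Sat(AF start) = {0}
|Sat(AF start)| = |{0}| = 1.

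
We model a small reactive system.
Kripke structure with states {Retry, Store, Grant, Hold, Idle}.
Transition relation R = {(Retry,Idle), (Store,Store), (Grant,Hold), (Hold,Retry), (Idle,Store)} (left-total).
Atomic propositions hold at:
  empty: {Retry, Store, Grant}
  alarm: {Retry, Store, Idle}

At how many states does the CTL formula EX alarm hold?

Sat(EX alarm) = {s : some successor in {Retry, Store, Idle}} = {Retry, Store, Hold, Idle}
|Sat(EX alarm)| = |{Retry, Store, Hold, Idle}| = 4.

4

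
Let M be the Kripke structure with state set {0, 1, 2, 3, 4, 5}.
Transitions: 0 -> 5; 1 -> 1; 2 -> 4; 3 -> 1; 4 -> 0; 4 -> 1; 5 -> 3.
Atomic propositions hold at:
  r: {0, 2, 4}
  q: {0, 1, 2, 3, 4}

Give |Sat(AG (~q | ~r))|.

Sat(~q) = {5}
Sat(~r) = {1, 3, 5}
Sat(~q | ~r) = {1, 3, 5}
AG (~q | ~r): greatest fixpoint, start Z0 = {1, 3, 5}, keep only states in Sat with every successor in Z. Already a fixed point.
Sat(AG (~q | ~r)) = {1, 3, 5}
|Sat(AG (~q | ~r))| = |{1, 3, 5}| = 3.

3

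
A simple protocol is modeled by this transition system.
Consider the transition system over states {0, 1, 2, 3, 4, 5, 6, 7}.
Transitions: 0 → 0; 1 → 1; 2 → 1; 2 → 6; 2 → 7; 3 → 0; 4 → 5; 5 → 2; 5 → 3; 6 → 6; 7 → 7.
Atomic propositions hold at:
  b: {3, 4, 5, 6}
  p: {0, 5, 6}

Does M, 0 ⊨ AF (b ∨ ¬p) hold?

No

Sat(¬p) = {1, 2, 3, 4, 7}
Sat(b ∨ ¬p) = {1, 2, 3, 4, 5, 6, 7}
AF (b ∨ ¬p): least fixpoint, start Z0 = {1, 2, 3, 4, 5, 6, 7}, add states with every successor in Z. Already a fixed point.
Sat(AF (b ∨ ¬p)) = {1, 2, 3, 4, 5, 6, 7}
0 ∉ Sat(AF (b ∨ ¬p)) = {1, 2, 3, 4, 5, 6, 7}, so the formula does not hold at 0.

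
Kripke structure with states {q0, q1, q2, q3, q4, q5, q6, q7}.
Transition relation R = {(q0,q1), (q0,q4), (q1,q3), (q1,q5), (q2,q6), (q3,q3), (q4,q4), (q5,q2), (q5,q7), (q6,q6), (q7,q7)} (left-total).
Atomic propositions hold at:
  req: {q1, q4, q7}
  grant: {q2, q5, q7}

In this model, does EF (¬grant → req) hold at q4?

Sat(¬grant) = {q0, q1, q3, q4, q6}
Sat(¬grant → req) = {q1, q2, q4, q5, q7}
EF (¬grant → req): least fixpoint, start Z0 = {q1, q2, q4, q5, q7}, add states with some successor in Z. Z1 = {q0, q1, q2, q4, q5, q7}; fixed.
Sat(EF (¬grant → req)) = {q0, q1, q2, q4, q5, q7}
q4 ∈ Sat(EF (¬grant → req)) = {q0, q1, q2, q4, q5, q7}, so the formula holds at q4.

Yes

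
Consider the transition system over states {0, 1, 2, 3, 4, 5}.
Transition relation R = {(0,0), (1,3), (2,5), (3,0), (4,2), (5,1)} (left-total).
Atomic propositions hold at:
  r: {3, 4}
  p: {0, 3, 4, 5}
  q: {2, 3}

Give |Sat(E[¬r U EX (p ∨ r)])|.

5

Sat(¬r) = {0, 1, 2, 5}
Sat(p ∨ r) = {0, 3, 4, 5}
Sat(EX (p ∨ r)) = {s : some successor in {0, 3, 4, 5}} = {0, 1, 2, 3}
E[¬r U EX (p ∨ r)]: least fixpoint, start Z0 = Sat(EX (p ∨ r)) = {0, 1, 2, 3}, add states in Sat(¬r) with some successor in Z. Z1 = {0, 1, 2, 3, 5}; fixed.
Sat(E[¬r U EX (p ∨ r)]) = {0, 1, 2, 3, 5}
|Sat(E[¬r U EX (p ∨ r)])| = |{0, 1, 2, 3, 5}| = 5.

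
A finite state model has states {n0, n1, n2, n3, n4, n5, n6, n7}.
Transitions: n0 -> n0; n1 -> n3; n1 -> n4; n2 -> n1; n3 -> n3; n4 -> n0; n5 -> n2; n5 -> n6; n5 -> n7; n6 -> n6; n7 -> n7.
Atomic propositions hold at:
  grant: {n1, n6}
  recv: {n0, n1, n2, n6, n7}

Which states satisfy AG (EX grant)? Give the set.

Sat(EX grant) = {s : some successor in {n1, n6}} = {n2, n5, n6}
AG (EX grant): greatest fixpoint, start Z0 = {n2, n5, n6}, keep only states in Sat with every successor in Z. Z1 = {n6}; fixed.
Sat(AG (EX grant)) = {n6}

{n6}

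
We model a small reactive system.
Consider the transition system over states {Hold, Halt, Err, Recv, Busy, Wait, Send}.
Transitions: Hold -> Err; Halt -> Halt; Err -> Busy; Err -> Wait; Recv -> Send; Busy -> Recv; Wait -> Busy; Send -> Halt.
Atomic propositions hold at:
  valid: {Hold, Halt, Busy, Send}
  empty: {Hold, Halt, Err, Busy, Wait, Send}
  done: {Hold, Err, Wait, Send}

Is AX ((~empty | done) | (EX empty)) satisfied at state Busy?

Yes

Sat(~empty) = {Recv}
Sat(~empty | done) = {Hold, Err, Recv, Wait, Send}
Sat(EX empty) = {s : some successor in {Hold, Halt, Err, Busy, Wait, Send}} = {Hold, Halt, Err, Recv, Wait, Send}
Sat((~empty | done) | (EX empty)) = {Hold, Halt, Err, Recv, Wait, Send}
Sat(AX ((~empty | done) | (EX empty))) = {s : every successor in {Hold, Halt, Err, Recv, Wait, Send}} = {Hold, Halt, Recv, Busy, Send}
Busy ∈ Sat(AX ((~empty | done) | (EX empty))) = {Hold, Halt, Recv, Busy, Send}, so the formula holds at Busy.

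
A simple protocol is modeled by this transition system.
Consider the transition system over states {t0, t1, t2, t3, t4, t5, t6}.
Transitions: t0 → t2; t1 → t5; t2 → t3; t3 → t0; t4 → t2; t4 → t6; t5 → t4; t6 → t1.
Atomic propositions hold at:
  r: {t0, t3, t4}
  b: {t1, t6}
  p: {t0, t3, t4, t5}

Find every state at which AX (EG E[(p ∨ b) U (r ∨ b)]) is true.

{t1, t5, t6}

Sat(p ∨ b) = {t0, t1, t3, t4, t5, t6}
Sat(r ∨ b) = {t0, t1, t3, t4, t6}
E[(p ∨ b) U (r ∨ b)]: least fixpoint, start Z0 = Sat((r ∨ b)) = {t0, t1, t3, t4, t6}, add states in Sat(p ∨ b) with some successor in Z. Z1 = {t0, t1, t3, t4, t5, t6}; fixed.
Sat(E[(p ∨ b) U (r ∨ b)]) = {t0, t1, t3, t4, t5, t6}
EG E[(p ∨ b) U (r ∨ b)]: greatest fixpoint, start Z0 = {t0, t1, t3, t4, t5, t6}, keep only states in Sat with some successor in Z. Z1 = {t1, t3, t4, t5, t6}; Z2 = {t1, t4, t5, t6}; fixed.
Sat(EG E[(p ∨ b) U (r ∨ b)]) = {t1, t4, t5, t6}
Sat(AX (EG E[(p ∨ b) U (r ∨ b)])) = {s : every successor in {t1, t4, t5, t6}} = {t1, t5, t6}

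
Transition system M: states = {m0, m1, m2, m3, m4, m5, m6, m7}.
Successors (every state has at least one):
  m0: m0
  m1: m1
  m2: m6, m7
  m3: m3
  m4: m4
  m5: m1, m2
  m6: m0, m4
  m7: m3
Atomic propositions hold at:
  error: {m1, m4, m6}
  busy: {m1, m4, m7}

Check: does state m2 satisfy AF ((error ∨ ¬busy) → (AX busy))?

Sat(¬busy) = {m0, m2, m3, m5, m6}
Sat(error ∨ ¬busy) = {m0, m1, m2, m3, m4, m5, m6}
Sat(AX busy) = {s : every successor in {m1, m4, m7}} = {m1, m4}
Sat((error ∨ ¬busy) → (AX busy)) = {m1, m4, m7}
AF ((error ∨ ¬busy) → (AX busy)): least fixpoint, start Z0 = {m1, m4, m7}, add states with every successor in Z. Already a fixed point.
Sat(AF ((error ∨ ¬busy) → (AX busy))) = {m1, m4, m7}
m2 ∉ Sat(AF ((error ∨ ¬busy) → (AX busy))) = {m1, m4, m7}, so the formula does not hold at m2.

No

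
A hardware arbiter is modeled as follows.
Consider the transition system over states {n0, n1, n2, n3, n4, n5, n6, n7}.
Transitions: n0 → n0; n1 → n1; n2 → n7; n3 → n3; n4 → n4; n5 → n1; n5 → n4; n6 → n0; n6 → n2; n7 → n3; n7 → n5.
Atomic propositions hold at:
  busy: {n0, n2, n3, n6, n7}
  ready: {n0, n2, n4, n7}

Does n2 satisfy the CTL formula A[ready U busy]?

A[ready U busy]: least fixpoint, start Z0 = Sat(busy) = {n0, n2, n3, n6, n7}, add states in Sat(ready) with every successor in Z. Already a fixed point.
Sat(A[ready U busy]) = {n0, n2, n3, n6, n7}
n2 ∈ Sat(A[ready U busy]) = {n0, n2, n3, n6, n7}, so the formula holds at n2.

Yes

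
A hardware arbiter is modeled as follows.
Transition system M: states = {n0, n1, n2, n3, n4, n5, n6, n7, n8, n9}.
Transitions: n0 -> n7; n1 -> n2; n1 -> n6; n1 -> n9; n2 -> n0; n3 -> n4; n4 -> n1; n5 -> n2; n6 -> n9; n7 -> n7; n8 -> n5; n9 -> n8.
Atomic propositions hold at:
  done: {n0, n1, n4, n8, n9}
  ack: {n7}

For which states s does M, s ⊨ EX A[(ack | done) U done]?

Sat(ack | done) = {n0, n1, n4, n7, n8, n9}
A[(ack | done) U done]: least fixpoint, start Z0 = Sat(done) = {n0, n1, n4, n8, n9}, add states in Sat(ack | done) with every successor in Z. Already a fixed point.
Sat(A[(ack | done) U done]) = {n0, n1, n4, n8, n9}
Sat(EX A[(ack | done) U done]) = {s : some successor in {n0, n1, n4, n8, n9}} = {n1, n2, n3, n4, n6, n9}

{n1, n2, n3, n4, n6, n9}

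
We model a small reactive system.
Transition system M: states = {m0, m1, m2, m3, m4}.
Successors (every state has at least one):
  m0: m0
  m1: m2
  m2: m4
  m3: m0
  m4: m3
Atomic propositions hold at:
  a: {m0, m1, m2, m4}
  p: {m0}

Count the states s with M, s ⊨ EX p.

Sat(EX p) = {s : some successor in {m0}} = {m0, m3}
|Sat(EX p)| = |{m0, m3}| = 2.

2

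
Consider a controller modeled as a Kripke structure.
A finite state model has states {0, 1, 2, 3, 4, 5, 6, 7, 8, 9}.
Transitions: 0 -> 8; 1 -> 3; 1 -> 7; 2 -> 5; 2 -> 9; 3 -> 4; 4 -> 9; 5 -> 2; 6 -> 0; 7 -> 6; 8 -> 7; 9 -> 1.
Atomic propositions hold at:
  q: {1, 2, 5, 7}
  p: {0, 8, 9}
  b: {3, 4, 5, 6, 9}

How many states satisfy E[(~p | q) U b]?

Sat(~p) = {1, 2, 3, 4, 5, 6, 7}
Sat(~p | q) = {1, 2, 3, 4, 5, 6, 7}
E[(~p | q) U b]: least fixpoint, start Z0 = Sat(b) = {3, 4, 5, 6, 9}, add states in Sat(~p | q) with some successor in Z. Z1 = {1, 2, 3, 4, 5, 6, 7, 9}; fixed.
Sat(E[(~p | q) U b]) = {1, 2, 3, 4, 5, 6, 7, 9}
|Sat(E[(~p | q) U b])| = |{1, 2, 3, 4, 5, 6, 7, 9}| = 8.

8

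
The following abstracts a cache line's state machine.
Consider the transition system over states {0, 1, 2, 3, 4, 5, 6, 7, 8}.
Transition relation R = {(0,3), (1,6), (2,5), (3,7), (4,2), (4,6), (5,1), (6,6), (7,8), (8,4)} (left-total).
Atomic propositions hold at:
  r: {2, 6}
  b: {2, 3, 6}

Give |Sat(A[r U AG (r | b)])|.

Sat(r | b) = {2, 3, 6}
AG (r | b): greatest fixpoint, start Z0 = {2, 3, 6}, keep only states in Sat with every successor in Z. Z1 = {6}; fixed.
Sat(AG (r | b)) = {6}
A[r U AG (r | b)]: least fixpoint, start Z0 = Sat(AG (r | b)) = {6}, add states in Sat(r) with every successor in Z. Already a fixed point.
Sat(A[r U AG (r | b)]) = {6}
|Sat(A[r U AG (r | b)])| = |{6}| = 1.

1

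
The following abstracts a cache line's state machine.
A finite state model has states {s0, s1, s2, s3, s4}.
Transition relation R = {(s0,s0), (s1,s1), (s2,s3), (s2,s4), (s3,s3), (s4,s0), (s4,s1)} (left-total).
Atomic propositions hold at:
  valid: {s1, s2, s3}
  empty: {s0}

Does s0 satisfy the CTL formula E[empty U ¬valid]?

Yes

Sat(¬valid) = {s0, s4}
E[empty U ¬valid]: least fixpoint, start Z0 = Sat(¬valid) = {s0, s4}, add states in Sat(empty) with some successor in Z. Already a fixed point.
Sat(E[empty U ¬valid]) = {s0, s4}
s0 ∈ Sat(E[empty U ¬valid]) = {s0, s4}, so the formula holds at s0.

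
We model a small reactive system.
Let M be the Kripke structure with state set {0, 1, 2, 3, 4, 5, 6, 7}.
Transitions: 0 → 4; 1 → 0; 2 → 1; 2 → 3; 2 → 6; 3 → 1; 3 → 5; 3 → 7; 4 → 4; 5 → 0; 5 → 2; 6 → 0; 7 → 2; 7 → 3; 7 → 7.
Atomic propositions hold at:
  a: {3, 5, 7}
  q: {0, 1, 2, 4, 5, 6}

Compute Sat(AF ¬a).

Sat(¬a) = {0, 1, 2, 4, 6}
AF ¬a: least fixpoint, start Z0 = {0, 1, 2, 4, 6}, add states with every successor in Z. Z1 = {0, 1, 2, 4, 5, 6}; fixed.
Sat(AF ¬a) = {0, 1, 2, 4, 5, 6}

{0, 1, 2, 4, 5, 6}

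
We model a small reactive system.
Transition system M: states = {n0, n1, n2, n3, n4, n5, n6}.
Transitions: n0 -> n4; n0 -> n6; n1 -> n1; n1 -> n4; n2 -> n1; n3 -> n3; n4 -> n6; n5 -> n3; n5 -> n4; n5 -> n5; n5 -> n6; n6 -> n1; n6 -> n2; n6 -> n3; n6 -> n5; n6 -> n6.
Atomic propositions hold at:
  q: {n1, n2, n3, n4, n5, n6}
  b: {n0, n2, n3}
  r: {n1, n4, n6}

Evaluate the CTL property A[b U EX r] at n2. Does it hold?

Sat(EX r) = {s : some successor in {n1, n4, n6}} = {n0, n1, n2, n4, n5, n6}
A[b U EX r]: least fixpoint, start Z0 = Sat(EX r) = {n0, n1, n2, n4, n5, n6}, add states in Sat(b) with every successor in Z. Already a fixed point.
Sat(A[b U EX r]) = {n0, n1, n2, n4, n5, n6}
n2 ∈ Sat(A[b U EX r]) = {n0, n1, n2, n4, n5, n6}, so the formula holds at n2.

Yes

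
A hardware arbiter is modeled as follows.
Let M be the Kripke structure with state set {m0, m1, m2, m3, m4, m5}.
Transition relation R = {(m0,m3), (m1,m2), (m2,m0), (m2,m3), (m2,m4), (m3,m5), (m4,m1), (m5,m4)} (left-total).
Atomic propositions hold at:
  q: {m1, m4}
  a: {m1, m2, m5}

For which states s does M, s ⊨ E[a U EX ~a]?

Sat(~a) = {m0, m3, m4}
Sat(EX ~a) = {s : some successor in {m0, m3, m4}} = {m0, m2, m5}
E[a U EX ~a]: least fixpoint, start Z0 = Sat(EX ~a) = {m0, m2, m5}, add states in Sat(a) with some successor in Z. Z1 = {m0, m1, m2, m5}; fixed.
Sat(E[a U EX ~a]) = {m0, m1, m2, m5}

{m0, m1, m2, m5}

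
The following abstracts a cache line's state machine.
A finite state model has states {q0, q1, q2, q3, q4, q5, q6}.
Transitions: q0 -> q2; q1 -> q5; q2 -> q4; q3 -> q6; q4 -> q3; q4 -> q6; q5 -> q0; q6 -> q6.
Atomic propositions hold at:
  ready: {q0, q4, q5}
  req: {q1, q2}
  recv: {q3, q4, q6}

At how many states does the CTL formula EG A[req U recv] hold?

4

A[req U recv]: least fixpoint, start Z0 = Sat(recv) = {q3, q4, q6}, add states in Sat(req) with every successor in Z. Z1 = {q2, q3, q4, q6}; fixed.
Sat(A[req U recv]) = {q2, q3, q4, q6}
EG A[req U recv]: greatest fixpoint, start Z0 = {q2, q3, q4, q6}, keep only states in Sat with some successor in Z. Already a fixed point.
Sat(EG A[req U recv]) = {q2, q3, q4, q6}
|Sat(EG A[req U recv])| = |{q2, q3, q4, q6}| = 4.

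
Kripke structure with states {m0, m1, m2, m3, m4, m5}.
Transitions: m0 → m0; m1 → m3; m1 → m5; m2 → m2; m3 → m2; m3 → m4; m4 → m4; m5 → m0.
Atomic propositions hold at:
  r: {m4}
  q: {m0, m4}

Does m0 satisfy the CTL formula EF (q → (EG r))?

No

EG r: greatest fixpoint, start Z0 = {m4}, keep only states in Sat with some successor in Z. Already a fixed point.
Sat(EG r) = {m4}
Sat(q → (EG r)) = {m1, m2, m3, m4, m5}
EF (q → (EG r)): least fixpoint, start Z0 = {m1, m2, m3, m4, m5}, add states with some successor in Z. Already a fixed point.
Sat(EF (q → (EG r))) = {m1, m2, m3, m4, m5}
m0 ∉ Sat(EF (q → (EG r))) = {m1, m2, m3, m4, m5}, so the formula does not hold at m0.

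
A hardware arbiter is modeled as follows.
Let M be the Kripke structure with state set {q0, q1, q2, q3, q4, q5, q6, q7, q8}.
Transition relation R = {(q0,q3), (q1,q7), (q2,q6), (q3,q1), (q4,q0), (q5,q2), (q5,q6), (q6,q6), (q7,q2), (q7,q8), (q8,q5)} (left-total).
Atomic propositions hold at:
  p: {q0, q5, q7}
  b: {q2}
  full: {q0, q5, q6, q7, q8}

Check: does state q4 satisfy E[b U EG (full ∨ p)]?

Sat(full ∨ p) = {q0, q5, q6, q7, q8}
EG (full ∨ p): greatest fixpoint, start Z0 = {q0, q5, q6, q7, q8}, keep only states in Sat with some successor in Z. Z1 = {q5, q6, q7, q8}; fixed.
Sat(EG (full ∨ p)) = {q5, q6, q7, q8}
E[b U EG (full ∨ p)]: least fixpoint, start Z0 = Sat(EG (full ∨ p)) = {q5, q6, q7, q8}, add states in Sat(b) with some successor in Z. Z1 = {q2, q5, q6, q7, q8}; fixed.
Sat(E[b U EG (full ∨ p)]) = {q2, q5, q6, q7, q8}
q4 ∉ Sat(E[b U EG (full ∨ p)]) = {q2, q5, q6, q7, q8}, so the formula does not hold at q4.

No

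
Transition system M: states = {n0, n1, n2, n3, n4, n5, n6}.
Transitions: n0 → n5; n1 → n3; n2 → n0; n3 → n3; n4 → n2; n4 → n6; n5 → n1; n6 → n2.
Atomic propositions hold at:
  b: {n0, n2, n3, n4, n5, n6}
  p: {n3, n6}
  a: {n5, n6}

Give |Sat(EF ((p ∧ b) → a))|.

Sat(p ∧ b) = {n3, n6}
Sat((p ∧ b) → a) = {n0, n1, n2, n4, n5, n6}
EF ((p ∧ b) → a): least fixpoint, start Z0 = {n0, n1, n2, n4, n5, n6}, add states with some successor in Z. Already a fixed point.
Sat(EF ((p ∧ b) → a)) = {n0, n1, n2, n4, n5, n6}
|Sat(EF ((p ∧ b) → a))| = |{n0, n1, n2, n4, n5, n6}| = 6.

6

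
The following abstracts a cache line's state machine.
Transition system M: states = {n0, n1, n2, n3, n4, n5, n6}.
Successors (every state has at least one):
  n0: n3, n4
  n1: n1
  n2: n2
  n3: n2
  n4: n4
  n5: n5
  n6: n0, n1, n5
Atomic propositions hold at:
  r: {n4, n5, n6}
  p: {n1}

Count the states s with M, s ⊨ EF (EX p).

2

Sat(EX p) = {s : some successor in {n1}} = {n1, n6}
EF (EX p): least fixpoint, start Z0 = {n1, n6}, add states with some successor in Z. Already a fixed point.
Sat(EF (EX p)) = {n1, n6}
|Sat(EF (EX p))| = |{n1, n6}| = 2.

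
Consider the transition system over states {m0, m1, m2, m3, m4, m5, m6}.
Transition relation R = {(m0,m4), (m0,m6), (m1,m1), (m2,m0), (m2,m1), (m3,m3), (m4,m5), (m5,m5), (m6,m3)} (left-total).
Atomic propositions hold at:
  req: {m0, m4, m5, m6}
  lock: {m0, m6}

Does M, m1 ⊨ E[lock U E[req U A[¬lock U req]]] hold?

Sat(¬lock) = {m1, m2, m3, m4, m5}
A[¬lock U req]: least fixpoint, start Z0 = Sat(req) = {m0, m4, m5, m6}, add states in Sat(¬lock) with every successor in Z. Already a fixed point.
Sat(A[¬lock U req]) = {m0, m4, m5, m6}
E[req U A[¬lock U req]]: least fixpoint, start Z0 = Sat(A[¬lock U req]) = {m0, m4, m5, m6}, add states in Sat(req) with some successor in Z. Already a fixed point.
Sat(E[req U A[¬lock U req]]) = {m0, m4, m5, m6}
E[lock U E[req U A[¬lock U req]]]: least fixpoint, start Z0 = Sat(E[req U A[¬lock U req]]) = {m0, m4, m5, m6}, add states in Sat(lock) with some successor in Z. Already a fixed point.
Sat(E[lock U E[req U A[¬lock U req]]]) = {m0, m4, m5, m6}
m1 ∉ Sat(E[lock U E[req U A[¬lock U req]]]) = {m0, m4, m5, m6}, so the formula does not hold at m1.

No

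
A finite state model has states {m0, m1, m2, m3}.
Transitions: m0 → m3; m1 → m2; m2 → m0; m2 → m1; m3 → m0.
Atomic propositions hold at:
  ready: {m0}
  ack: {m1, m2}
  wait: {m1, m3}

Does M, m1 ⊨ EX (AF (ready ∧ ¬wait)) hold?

Sat(¬wait) = {m0, m2}
Sat(ready ∧ ¬wait) = {m0}
AF (ready ∧ ¬wait): least fixpoint, start Z0 = {m0}, add states with every successor in Z. Z1 = {m0, m3}; fixed.
Sat(AF (ready ∧ ¬wait)) = {m0, m3}
Sat(EX (AF (ready ∧ ¬wait))) = {s : some successor in {m0, m3}} = {m0, m2, m3}
m1 ∉ Sat(EX (AF (ready ∧ ¬wait))) = {m0, m2, m3}, so the formula does not hold at m1.

No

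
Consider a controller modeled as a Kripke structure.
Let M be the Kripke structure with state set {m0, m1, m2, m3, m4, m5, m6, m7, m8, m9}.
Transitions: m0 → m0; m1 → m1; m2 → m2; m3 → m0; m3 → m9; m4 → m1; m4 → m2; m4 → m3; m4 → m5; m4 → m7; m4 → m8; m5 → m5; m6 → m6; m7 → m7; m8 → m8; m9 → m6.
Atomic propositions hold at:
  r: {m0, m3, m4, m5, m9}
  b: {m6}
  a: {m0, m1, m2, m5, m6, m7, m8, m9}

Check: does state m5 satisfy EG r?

Yes

EG r: greatest fixpoint, start Z0 = {m0, m3, m4, m5, m9}, keep only states in Sat with some successor in Z. Z1 = {m0, m3, m4, m5}; fixed.
Sat(EG r) = {m0, m3, m4, m5}
m5 ∈ Sat(EG r) = {m0, m3, m4, m5}, so the formula holds at m5.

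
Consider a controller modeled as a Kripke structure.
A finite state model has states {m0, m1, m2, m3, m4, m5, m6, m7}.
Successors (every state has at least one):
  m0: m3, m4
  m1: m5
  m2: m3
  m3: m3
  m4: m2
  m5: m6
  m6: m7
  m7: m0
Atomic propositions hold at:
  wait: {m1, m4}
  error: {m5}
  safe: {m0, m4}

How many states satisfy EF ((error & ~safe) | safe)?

Sat(~safe) = {m1, m2, m3, m5, m6, m7}
Sat(error & ~safe) = {m5}
Sat((error & ~safe) | safe) = {m0, m4, m5}
EF ((error & ~safe) | safe): least fixpoint, start Z0 = {m0, m4, m5}, add states with some successor in Z. Z1 = {m0, m1, m4, m5, m7}; Z2 = {m0, m1, m4, m5, m6, m7}; fixed.
Sat(EF ((error & ~safe) | safe)) = {m0, m1, m4, m5, m6, m7}
|Sat(EF ((error & ~safe) | safe))| = |{m0, m1, m4, m5, m6, m7}| = 6.

6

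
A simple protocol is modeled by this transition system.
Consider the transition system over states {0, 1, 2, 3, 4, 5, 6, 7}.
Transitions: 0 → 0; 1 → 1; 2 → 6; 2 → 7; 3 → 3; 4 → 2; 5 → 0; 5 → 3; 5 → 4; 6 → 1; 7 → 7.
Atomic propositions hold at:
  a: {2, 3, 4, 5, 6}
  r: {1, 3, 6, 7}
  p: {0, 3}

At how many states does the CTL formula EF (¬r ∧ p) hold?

2

Sat(¬r) = {0, 2, 4, 5}
Sat(¬r ∧ p) = {0}
EF (¬r ∧ p): least fixpoint, start Z0 = {0}, add states with some successor in Z. Z1 = {0, 5}; fixed.
Sat(EF (¬r ∧ p)) = {0, 5}
|Sat(EF (¬r ∧ p))| = |{0, 5}| = 2.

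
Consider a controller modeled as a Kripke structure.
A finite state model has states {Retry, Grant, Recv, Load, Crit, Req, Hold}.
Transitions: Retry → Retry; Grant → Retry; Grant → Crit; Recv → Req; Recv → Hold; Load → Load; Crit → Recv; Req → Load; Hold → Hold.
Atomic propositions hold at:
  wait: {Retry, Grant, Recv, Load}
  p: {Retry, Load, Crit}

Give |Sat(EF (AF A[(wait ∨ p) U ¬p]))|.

Sat(wait ∨ p) = {Retry, Grant, Recv, Load, Crit}
Sat(¬p) = {Grant, Recv, Req, Hold}
A[(wait ∨ p) U ¬p]: least fixpoint, start Z0 = Sat(¬p) = {Grant, Recv, Req, Hold}, add states in Sat(wait ∨ p) with every successor in Z. Z1 = {Grant, Recv, Crit, Req, Hold}; fixed.
Sat(A[(wait ∨ p) U ¬p]) = {Grant, Recv, Crit, Req, Hold}
AF A[(wait ∨ p) U ¬p]: least fixpoint, start Z0 = {Grant, Recv, Crit, Req, Hold}, add states with every successor in Z. Already a fixed point.
Sat(AF A[(wait ∨ p) U ¬p]) = {Grant, Recv, Crit, Req, Hold}
EF (AF A[(wait ∨ p) U ¬p]): least fixpoint, start Z0 = {Grant, Recv, Crit, Req, Hold}, add states with some successor in Z. Already a fixed point.
Sat(EF (AF A[(wait ∨ p) U ¬p])) = {Grant, Recv, Crit, Req, Hold}
|Sat(EF (AF A[(wait ∨ p) U ¬p]))| = |{Grant, Recv, Crit, Req, Hold}| = 5.

5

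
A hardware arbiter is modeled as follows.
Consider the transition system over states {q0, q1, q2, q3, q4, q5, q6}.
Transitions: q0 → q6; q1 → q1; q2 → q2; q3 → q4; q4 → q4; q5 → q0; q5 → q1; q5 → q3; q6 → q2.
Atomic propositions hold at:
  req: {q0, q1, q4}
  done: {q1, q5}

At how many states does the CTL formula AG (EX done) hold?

1

Sat(EX done) = {s : some successor in {q1, q5}} = {q1, q5}
AG (EX done): greatest fixpoint, start Z0 = {q1, q5}, keep only states in Sat with every successor in Z. Z1 = {q1}; fixed.
Sat(AG (EX done)) = {q1}
|Sat(AG (EX done))| = |{q1}| = 1.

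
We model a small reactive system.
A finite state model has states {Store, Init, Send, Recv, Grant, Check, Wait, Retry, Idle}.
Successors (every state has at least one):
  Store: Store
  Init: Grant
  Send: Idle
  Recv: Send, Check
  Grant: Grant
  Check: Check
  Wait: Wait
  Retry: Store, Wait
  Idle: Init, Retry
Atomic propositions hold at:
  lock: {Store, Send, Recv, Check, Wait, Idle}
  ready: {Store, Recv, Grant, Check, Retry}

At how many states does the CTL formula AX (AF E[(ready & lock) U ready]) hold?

Sat(ready & lock) = {Store, Recv, Check}
E[(ready & lock) U ready]: least fixpoint, start Z0 = Sat(ready) = {Store, Recv, Grant, Check, Retry}, add states in Sat(ready & lock) with some successor in Z. Already a fixed point.
Sat(E[(ready & lock) U ready]) = {Store, Recv, Grant, Check, Retry}
AF E[(ready & lock) U ready]: least fixpoint, start Z0 = {Store, Recv, Grant, Check, Retry}, add states with every successor in Z. Z1 = {Store, Init, Recv, Grant, Check, Retry}; Z2 = {Store, Init, Recv, Grant, Check, Retry, Idle}; Z3 = {Store, Init, Send, Recv, Grant, Check, Retry, Idle}; fixed.
Sat(AF E[(ready & lock) U ready]) = {Store, Init, Send, Recv, Grant, Check, Retry, Idle}
Sat(AX (AF E[(ready & lock) U ready])) = {s : every successor in {Store, Init, Send, Recv, Grant, Check, Retry, Idle}} = {Store, Init, Send, Recv, Grant, Check, Idle}
|Sat(AX (AF E[(ready & lock) U ready]))| = |{Store, Init, Send, Recv, Grant, Check, Idle}| = 7.

7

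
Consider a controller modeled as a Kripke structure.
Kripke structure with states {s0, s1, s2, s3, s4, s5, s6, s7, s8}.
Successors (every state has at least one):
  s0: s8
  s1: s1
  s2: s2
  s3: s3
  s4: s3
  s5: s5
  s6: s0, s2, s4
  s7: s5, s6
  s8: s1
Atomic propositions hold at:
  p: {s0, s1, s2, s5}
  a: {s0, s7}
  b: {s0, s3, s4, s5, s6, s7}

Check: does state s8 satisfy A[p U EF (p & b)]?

Sat(p & b) = {s0, s5}
EF (p & b): least fixpoint, start Z0 = {s0, s5}, add states with some successor in Z. Z1 = {s0, s5, s6, s7}; fixed.
Sat(EF (p & b)) = {s0, s5, s6, s7}
A[p U EF (p & b)]: least fixpoint, start Z0 = Sat(EF (p & b)) = {s0, s5, s6, s7}, add states in Sat(p) with every successor in Z. Already a fixed point.
Sat(A[p U EF (p & b)]) = {s0, s5, s6, s7}
s8 ∉ Sat(A[p U EF (p & b)]) = {s0, s5, s6, s7}, so the formula does not hold at s8.

No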